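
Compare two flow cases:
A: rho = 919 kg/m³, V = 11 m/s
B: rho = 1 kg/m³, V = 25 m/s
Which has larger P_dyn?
P_dyn(A) = 55.6 kPa, P_dyn(B) = 0.3125 kPa. Answer: A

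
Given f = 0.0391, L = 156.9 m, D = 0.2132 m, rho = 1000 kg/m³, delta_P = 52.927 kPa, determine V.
Formula: \Delta P = f \frac{L}{D} \frac{\rho V^2}{2}
Substituting knowns: 52.927 = 0.0391·(156.9/0.2132)·0.5·1000·V²/1000
Solving for V: V = √((52.927·1000)/(0.0391·(156.9/0.2132)·0.5·1000)) = 1.918 m/s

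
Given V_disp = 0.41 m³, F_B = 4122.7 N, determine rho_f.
Formula: F_B = \rho_f g V_{disp}
Substituting knowns: 4122.7 = rho_f·9.81·0.41
Solving for rho_f: rho_f = 4122.7/(9.81·0.41) = 1025 kg/m³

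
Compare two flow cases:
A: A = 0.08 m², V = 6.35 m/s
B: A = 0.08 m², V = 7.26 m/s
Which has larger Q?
Q(A) = 508 L/s, Q(B) = 580.8 L/s. Answer: B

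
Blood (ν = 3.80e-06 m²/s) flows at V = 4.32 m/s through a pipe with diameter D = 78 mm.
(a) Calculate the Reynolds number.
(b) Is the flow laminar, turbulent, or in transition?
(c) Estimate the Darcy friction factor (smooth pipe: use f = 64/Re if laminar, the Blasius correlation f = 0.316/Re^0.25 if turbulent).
(a) Re = V·D/ν = 4.32·0.078/3.80e-06 = 88674
(b) Flow regime: turbulent (Re > 4000)
(c) Friction factor: f = 0.316/Re^0.25 = 0.316/88674^0.25 = 0.01831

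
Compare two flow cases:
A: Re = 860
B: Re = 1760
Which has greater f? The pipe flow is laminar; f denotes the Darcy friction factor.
f(A) = 0.07442, f(B) = 0.03636. Answer: A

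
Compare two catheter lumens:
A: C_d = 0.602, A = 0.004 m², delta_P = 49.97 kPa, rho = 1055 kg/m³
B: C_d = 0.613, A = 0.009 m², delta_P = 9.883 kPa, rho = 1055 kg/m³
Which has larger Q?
Q(A) = 23.44 L/s, Q(B) = 23.88 L/s. Answer: B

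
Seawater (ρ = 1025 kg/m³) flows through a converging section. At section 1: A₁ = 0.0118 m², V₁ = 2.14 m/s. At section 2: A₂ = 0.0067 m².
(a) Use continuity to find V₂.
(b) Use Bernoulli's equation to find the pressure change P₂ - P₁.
(a) Continuity: A₁V₁=A₂V₂ -> V₂=A₁V₁/A₂=0.0118*2.14/0.0067=3.77 m/s
(b) Bernoulli: P₂-P₁=0.5*rho*(V₁^2-V₂^2)/1000=0.5*1025*(2.14^2-3.77^2)/1000=-4.937 kPa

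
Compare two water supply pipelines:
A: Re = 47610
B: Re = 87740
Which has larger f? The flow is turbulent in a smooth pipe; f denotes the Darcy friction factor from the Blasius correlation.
f(A) = 0.02139, f(B) = 0.01836. Answer: A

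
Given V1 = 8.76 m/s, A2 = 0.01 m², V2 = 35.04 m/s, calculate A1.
Formula: V_2 = \frac{A_1 V_1}{A_2}
Substituting knowns: 35.04 = A1·8.76/0.01
Solving for A1: A1 = 35.04·0.01/8.76 = 0.04 m²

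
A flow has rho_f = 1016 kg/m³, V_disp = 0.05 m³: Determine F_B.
Formula: F_B = \rho_f g V_{disp}
F_B = 1016·9.81·0.05 = 498.3 N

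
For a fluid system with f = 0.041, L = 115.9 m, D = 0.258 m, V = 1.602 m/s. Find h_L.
Formula: h_L = f \frac{L}{D} \frac{V^2}{2g}
h_L = 0.041·(115.9/0.258)·1.602²/(2·9.81) = 2.409 m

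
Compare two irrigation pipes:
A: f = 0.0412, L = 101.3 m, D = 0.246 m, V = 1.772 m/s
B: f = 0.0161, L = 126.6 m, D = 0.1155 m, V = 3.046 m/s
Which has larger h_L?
h_L(A) = 2.715 m, h_L(B) = 8.345 m. Answer: B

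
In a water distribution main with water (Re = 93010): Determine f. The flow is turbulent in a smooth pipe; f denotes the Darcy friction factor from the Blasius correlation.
Formula: f = \frac{0.316}{Re^{0.25}}
f = 0.316/93010^0.25 = 0.01809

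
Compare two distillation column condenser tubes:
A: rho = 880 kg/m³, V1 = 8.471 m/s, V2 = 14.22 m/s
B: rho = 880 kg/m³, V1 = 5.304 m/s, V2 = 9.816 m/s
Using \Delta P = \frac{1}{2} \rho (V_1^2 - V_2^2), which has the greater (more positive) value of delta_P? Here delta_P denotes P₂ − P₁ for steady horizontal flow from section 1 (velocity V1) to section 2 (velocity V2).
delta_P(A) = -57.4 kPa, delta_P(B) = -30.02 kPa. Answer: B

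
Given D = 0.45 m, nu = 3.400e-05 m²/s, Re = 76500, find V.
Formula: Re = \frac{V D}{\nu}
Substituting knowns: 76500 = V·0.45/3.400e-05
Solving for V: V = 76500·3.400e-05/0.45 = 5.78 m/s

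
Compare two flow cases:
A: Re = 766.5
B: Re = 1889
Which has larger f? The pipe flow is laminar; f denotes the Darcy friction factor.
f(A) = 0.0835, f(B) = 0.03388. Answer: A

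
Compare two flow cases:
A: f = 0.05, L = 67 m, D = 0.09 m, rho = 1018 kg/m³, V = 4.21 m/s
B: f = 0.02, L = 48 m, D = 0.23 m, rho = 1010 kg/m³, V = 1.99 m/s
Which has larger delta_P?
delta_P(A) = 335.8 kPa, delta_P(B) = 8.347 kPa. Answer: A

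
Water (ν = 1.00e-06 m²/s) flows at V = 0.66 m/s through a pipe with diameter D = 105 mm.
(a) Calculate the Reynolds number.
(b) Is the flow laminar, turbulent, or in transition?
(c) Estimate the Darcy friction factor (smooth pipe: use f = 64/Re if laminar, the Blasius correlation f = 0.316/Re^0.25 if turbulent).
(a) Re = V·D/ν = 0.66·0.105/1.00e-06 = 69300
(b) Flow regime: turbulent (Re > 4000)
(c) Friction factor: f = 0.316/Re^0.25 = 0.316/69300^0.25 = 0.01948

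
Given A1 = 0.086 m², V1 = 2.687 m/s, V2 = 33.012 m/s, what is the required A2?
Formula: V_2 = \frac{A_1 V_1}{A_2}
Substituting knowns: 33.012 = 0.086·2.687/A2
Solving for A2: A2 = 0.086·2.687/33.012 = 0.007 m²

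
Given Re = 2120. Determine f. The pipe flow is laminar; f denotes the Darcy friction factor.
Formula: f = \frac{64}{Re}
f = 64/2120 = 0.03019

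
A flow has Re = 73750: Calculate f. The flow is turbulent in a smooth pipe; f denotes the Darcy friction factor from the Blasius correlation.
Formula: f = \frac{0.316}{Re^{0.25}}
f = 0.316/73750^0.25 = 0.01918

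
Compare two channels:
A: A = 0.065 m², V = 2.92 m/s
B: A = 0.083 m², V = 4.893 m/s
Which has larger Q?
Q(A) = 189.8 L/s, Q(B) = 406.1 L/s. Answer: B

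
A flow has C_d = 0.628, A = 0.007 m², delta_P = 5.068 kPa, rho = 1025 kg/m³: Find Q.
Formula: Q = C_d A \sqrt{\frac{2 \Delta P}{\rho}}
Q = 0.628·0.007·√(2·(5.068·1000)/1025)·1000 = 13.82 L/s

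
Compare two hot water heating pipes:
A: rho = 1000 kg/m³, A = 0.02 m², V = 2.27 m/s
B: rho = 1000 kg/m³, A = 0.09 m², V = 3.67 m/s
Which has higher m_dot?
m_dot(A) = 45.4 kg/s, m_dot(B) = 330.3 kg/s. Answer: B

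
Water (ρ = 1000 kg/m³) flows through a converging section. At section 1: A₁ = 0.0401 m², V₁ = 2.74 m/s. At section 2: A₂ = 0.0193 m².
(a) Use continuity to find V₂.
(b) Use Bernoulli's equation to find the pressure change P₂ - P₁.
(a) Continuity: A₁V₁=A₂V₂ -> V₂=A₁V₁/A₂=0.0401*2.74/0.0193=5.69 m/s
(b) Bernoulli: P₂-P₁=0.5*rho*(V₁^2-V₂^2)/1000=0.5*1000*(2.74^2-5.69^2)/1000=-12.43 kPa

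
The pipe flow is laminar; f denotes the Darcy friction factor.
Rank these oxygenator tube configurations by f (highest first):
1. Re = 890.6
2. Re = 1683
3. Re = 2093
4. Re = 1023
Case 1: f = 0.07186
Case 2: f = 0.03803
Case 3: f = 0.03058
Case 4: f = 0.06256
Ranking (highest first): 1, 4, 2, 3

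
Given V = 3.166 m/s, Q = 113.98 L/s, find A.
Formula: Q = A V
Substituting knowns: 113.98 = A·3.166·1000
Solving for A: A = (113.98/1000)/3.166 = 0.036 m²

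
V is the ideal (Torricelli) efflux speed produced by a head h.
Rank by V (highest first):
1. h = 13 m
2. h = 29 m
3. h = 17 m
Case 1: V = 15.97 m/s
Case 2: V = 23.85 m/s
Case 3: V = 18.26 m/s
Ranking (highest first): 2, 3, 1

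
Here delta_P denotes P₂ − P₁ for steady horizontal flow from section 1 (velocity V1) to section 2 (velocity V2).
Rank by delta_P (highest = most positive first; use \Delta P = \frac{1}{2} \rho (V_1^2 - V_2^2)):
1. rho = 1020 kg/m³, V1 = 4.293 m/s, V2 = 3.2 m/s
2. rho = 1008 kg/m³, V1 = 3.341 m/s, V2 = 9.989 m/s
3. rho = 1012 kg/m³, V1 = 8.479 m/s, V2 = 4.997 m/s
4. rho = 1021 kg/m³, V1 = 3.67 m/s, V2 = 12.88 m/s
Case 1: delta_P = 4.177 kPa
Case 2: delta_P = -44.66 kPa
Case 3: delta_P = 23.74 kPa
Case 4: delta_P = -77.81 kPa
Ranking (highest first): 3, 1, 2, 4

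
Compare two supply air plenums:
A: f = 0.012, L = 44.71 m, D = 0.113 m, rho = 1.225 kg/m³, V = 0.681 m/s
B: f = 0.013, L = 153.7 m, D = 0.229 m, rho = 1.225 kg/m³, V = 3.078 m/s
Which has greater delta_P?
delta_P(A) = 0.001349 kPa, delta_P(B) = 0.05063 kPa. Answer: B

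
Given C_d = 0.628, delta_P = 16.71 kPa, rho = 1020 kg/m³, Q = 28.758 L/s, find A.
Formula: Q = C_d A \sqrt{\frac{2 \Delta P}{\rho}}
Substituting knowns: 28.758 = 0.628·A·√(2·(16.71·1000)/1020)·1000
Solving for A: A = (28.758/1000)/(0.628·√(2·(16.71·1000)/1020)) = 0.008 m²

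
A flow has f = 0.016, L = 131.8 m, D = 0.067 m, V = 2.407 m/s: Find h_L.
Formula: h_L = f \frac{L}{D} \frac{V^2}{2g}
h_L = 0.016·(131.8/0.067)·2.407²/(2·9.81) = 9.294 m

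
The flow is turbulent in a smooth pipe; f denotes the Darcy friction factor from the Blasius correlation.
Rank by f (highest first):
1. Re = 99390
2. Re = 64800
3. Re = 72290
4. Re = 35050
Case 1: f = 0.0178
Case 2: f = 0.01981
Case 3: f = 0.01927
Case 4: f = 0.02309
Ranking (highest first): 4, 2, 3, 1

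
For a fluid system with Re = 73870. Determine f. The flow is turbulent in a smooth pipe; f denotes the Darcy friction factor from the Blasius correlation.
Formula: f = \frac{0.316}{Re^{0.25}}
f = 0.316/73870^0.25 = 0.01917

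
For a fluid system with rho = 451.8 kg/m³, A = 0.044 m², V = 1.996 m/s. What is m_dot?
Formula: \dot{m} = \rho A V
m_dot = 451.8·0.044·1.996 = 39.68 kg/s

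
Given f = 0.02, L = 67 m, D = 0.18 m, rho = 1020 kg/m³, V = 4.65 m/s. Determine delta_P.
Formula: \Delta P = f \frac{L}{D} \frac{\rho V^2}{2}
delta_P = 0.02·(67/0.18)·0.5·1020·4.65²/1000 = 82.09 kPa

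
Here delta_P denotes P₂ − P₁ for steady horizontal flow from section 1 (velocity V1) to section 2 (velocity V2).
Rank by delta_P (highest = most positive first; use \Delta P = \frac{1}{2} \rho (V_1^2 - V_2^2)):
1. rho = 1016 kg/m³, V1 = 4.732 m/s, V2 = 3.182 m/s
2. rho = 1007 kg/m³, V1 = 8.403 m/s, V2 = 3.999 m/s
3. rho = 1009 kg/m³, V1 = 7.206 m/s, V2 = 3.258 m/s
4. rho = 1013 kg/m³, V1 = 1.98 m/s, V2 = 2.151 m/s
Case 1: delta_P = 6.231 kPa
Case 2: delta_P = 27.5 kPa
Case 3: delta_P = 20.84 kPa
Case 4: delta_P = -0.3578 kPa
Ranking (highest first): 2, 3, 1, 4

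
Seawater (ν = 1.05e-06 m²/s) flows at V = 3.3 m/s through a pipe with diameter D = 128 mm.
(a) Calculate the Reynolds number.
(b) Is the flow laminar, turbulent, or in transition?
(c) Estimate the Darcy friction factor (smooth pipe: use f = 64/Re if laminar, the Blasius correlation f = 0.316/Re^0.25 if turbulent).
(a) Re = V·D/ν = 3.3·0.128/1.05e-06 = 402290
(b) Flow regime: turbulent (Re > 4000)
(c) Friction factor: f = 0.316/Re^0.25 = 0.316/402290^0.25 = 0.01255 (Blasius is strictly valid for Re ≲ 1e5; used here as the smooth-pipe estimate the problem specifies)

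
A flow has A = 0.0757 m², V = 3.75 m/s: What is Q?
Formula: Q = A V
Q = 0.0757·3.75·1000 = 283.9 L/s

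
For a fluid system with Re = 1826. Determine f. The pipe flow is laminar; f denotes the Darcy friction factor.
Formula: f = \frac{64}{Re}
f = 64/1826 = 0.03505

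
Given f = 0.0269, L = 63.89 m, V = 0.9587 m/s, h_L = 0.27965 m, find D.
Formula: h_L = f \frac{L}{D} \frac{V^2}{2g}
Substituting knowns: 0.27965 = 0.0269·(63.89/D)·0.9587²/(2·9.81)
Solving for D: D = 0.0269·63.89·0.9587²/(2·9.81·0.27965) = 0.2879 m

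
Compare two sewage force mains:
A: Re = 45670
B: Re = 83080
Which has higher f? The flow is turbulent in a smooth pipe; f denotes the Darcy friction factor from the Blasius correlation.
f(A) = 0.02162, f(B) = 0.01861. Answer: A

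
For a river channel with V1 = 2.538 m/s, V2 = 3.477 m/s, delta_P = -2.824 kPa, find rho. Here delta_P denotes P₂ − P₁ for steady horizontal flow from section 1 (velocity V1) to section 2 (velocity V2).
Formula: \Delta P = \frac{1}{2} \rho (V_1^2 - V_2^2)
Substituting knowns: -2.824 = 0.5·rho·(2.538² − 3.477²)/1000
Solving for rho: rho = 2·(-2.824·1000)/(2.538² − 3.477²) = 1000 kg/m³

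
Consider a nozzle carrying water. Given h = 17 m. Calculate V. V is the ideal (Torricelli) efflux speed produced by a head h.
Formula: V = \sqrt{2 g h}
V = √(2·9.81·17) = 18.26 m/s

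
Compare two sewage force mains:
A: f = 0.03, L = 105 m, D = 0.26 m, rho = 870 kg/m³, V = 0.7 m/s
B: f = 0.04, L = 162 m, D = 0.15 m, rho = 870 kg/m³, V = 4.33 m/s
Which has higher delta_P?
delta_P(A) = 2.582 kPa, delta_P(B) = 352.3 kPa. Answer: B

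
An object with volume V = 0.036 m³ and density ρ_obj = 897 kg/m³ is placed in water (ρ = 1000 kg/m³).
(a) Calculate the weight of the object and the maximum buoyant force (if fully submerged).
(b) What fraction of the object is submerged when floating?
(a) W=rho_obj*g*V=897*9.81*0.036=316.8 N; F_B(max)=rho*g*V=1000*9.81*0.036=353.2 N
(b) Floating fraction=rho_obj/rho=897/1000=0.897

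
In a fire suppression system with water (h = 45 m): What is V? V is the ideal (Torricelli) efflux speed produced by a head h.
Formula: V = \sqrt{2 g h}
V = √(2·9.81·45) = 29.71 m/s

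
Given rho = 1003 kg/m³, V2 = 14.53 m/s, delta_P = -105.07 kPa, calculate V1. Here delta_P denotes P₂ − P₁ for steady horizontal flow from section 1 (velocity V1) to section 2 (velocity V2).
Formula: \Delta P = \frac{1}{2} \rho (V_1^2 - V_2^2)
Substituting knowns: -105.07 = 0.5·1003·(V1² − 14.53²)/1000
Solving for V1: V1 = √(14.53² + 2·(-105.07·1000)/1003) = 1.269 m/s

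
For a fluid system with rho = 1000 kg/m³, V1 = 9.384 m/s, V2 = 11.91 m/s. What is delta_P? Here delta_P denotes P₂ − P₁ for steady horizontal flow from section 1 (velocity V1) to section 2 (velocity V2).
Formula: \Delta P = \frac{1}{2} \rho (V_1^2 - V_2^2)
delta_P = 0.5·1000·(9.384² − 11.91²)/1000 = -26.89 kPa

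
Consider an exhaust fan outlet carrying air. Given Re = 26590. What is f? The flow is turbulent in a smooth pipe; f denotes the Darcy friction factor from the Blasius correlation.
Formula: f = \frac{0.316}{Re^{0.25}}
f = 0.316/26590^0.25 = 0.02475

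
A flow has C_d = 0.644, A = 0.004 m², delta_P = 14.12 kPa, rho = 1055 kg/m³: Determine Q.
Formula: Q = C_d A \sqrt{\frac{2 \Delta P}{\rho}}
Q = 0.644·0.004·√(2·(14.12·1000)/1055)·1000 = 13.33 L/s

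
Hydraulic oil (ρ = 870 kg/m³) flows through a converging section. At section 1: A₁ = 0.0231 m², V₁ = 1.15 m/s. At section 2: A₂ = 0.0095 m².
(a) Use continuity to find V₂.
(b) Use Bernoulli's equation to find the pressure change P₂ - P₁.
(a) Continuity: A₁V₁=A₂V₂ -> V₂=A₁V₁/A₂=0.0231*1.15/0.0095=2.80 m/s
(b) Bernoulli: P₂-P₁=0.5*rho*(V₁^2-V₂^2)/1000=0.5*870*(1.15^2-2.80^2)/1000=-2.835 kPa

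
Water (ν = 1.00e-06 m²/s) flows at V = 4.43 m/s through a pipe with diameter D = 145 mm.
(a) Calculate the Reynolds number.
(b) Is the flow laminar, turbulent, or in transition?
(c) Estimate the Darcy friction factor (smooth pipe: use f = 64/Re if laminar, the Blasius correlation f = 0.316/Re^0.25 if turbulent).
(a) Re = V·D/ν = 4.43·0.145/1.00e-06 = 642350
(b) Flow regime: turbulent (Re > 4000)
(c) Friction factor: f = 0.316/Re^0.25 = 0.316/642350^0.25 = 0.01116 (Blasius is strictly valid for Re ≲ 1e5; used here as the smooth-pipe estimate the problem specifies)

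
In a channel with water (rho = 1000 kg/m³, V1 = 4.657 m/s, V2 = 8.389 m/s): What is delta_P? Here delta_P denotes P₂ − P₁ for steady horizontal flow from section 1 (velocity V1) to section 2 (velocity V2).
Formula: \Delta P = \frac{1}{2} \rho (V_1^2 - V_2^2)
delta_P = 0.5·1000·(4.657² − 8.389²)/1000 = -24.34 kPa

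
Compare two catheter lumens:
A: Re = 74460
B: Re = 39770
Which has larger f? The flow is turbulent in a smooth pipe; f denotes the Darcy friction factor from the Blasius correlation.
f(A) = 0.01913, f(B) = 0.02238. Answer: B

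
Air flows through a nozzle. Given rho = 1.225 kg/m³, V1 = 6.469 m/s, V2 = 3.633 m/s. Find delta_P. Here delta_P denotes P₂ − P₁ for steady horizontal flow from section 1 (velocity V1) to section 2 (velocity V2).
Formula: \Delta P = \frac{1}{2} \rho (V_1^2 - V_2^2)
delta_P = 0.5·1.225·(6.469² − 3.633²)/1000 = 0.01755 kPa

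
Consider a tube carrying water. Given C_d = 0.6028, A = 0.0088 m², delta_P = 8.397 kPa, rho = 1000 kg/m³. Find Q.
Formula: Q = C_d A \sqrt{\frac{2 \Delta P}{\rho}}
Q = 0.6028·0.0088·√(2·(8.397·1000)/1000)·1000 = 21.74 L/s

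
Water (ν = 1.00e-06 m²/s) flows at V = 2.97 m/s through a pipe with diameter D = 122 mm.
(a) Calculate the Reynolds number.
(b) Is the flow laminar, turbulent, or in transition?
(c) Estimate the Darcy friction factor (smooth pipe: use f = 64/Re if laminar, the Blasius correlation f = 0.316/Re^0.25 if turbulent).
(a) Re = V·D/ν = 2.97·0.122/1.00e-06 = 362340
(b) Flow regime: turbulent (Re > 4000)
(c) Friction factor: f = 0.316/Re^0.25 = 0.316/362340^0.25 = 0.01288 (Blasius is strictly valid for Re ≲ 1e5; used here as the smooth-pipe estimate the problem specifies)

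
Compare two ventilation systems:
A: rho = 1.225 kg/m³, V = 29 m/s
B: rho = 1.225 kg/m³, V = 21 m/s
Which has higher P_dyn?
P_dyn(A) = 0.5151 kPa, P_dyn(B) = 0.2701 kPa. Answer: A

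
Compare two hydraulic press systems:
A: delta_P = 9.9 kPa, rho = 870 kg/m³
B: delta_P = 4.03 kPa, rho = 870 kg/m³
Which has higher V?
V(A) = 4.771 m/s, V(B) = 3.044 m/s. Answer: A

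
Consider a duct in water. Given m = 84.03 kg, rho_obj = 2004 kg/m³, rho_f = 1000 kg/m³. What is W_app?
Formula: W_{app} = mg\left(1 - \frac{\rho_f}{\rho_{obj}}\right)
W_app = 84.03·9.81·(1 − 1000/2004) = 413 N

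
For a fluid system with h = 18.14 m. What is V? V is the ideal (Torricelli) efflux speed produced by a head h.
Formula: V = \sqrt{2 g h}
V = √(2·9.81·18.14) = 18.87 m/s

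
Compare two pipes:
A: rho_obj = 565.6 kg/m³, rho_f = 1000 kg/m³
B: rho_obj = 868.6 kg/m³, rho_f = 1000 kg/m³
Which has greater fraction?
fraction(A) = 0.5656, fraction(B) = 0.8686. Answer: B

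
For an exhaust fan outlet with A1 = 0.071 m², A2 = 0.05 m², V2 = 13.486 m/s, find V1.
Formula: V_2 = \frac{A_1 V_1}{A_2}
Substituting knowns: 13.486 = 0.071·V1/0.05
Solving for V1: V1 = 13.486·0.05/0.071 = 9.497 m/s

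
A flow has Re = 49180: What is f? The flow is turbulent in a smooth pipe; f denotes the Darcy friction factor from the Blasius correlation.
Formula: f = \frac{0.316}{Re^{0.25}}
f = 0.316/49180^0.25 = 0.02122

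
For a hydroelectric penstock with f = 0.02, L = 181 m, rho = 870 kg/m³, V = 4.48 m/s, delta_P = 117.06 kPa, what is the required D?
Formula: \Delta P = f \frac{L}{D} \frac{\rho V^2}{2}
Substituting knowns: 117.06 = 0.02·(181/D)·0.5·870·4.48²/1000
Solving for D: D = 0.02·181·0.5·870·4.48²/(117.06·1000) = 0.27 m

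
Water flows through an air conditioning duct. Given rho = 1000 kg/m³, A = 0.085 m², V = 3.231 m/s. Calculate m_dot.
Formula: \dot{m} = \rho A V
m_dot = 1000·0.085·3.231 = 274.6 kg/s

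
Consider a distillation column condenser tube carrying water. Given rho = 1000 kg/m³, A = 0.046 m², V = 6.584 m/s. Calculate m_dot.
Formula: \dot{m} = \rho A V
m_dot = 1000·0.046·6.584 = 302.9 kg/s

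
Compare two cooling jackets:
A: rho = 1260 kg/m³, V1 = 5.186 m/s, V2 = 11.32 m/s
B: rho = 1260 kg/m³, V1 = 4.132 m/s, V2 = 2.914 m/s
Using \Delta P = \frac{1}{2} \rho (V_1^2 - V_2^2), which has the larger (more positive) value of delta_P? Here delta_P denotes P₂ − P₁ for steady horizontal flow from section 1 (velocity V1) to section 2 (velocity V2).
delta_P(A) = -63.79 kPa, delta_P(B) = 5.407 kPa. Answer: B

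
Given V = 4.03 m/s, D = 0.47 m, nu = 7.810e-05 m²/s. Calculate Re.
Formula: Re = \frac{V D}{\nu}
Re = 4.03·0.47/7.810e-05 = 24252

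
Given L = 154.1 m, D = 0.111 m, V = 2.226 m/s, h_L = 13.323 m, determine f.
Formula: h_L = f \frac{L}{D} \frac{V^2}{2g}
Substituting knowns: 13.323 = f·(154.1/0.111)·2.226²/(2·9.81)
Solving for f: f = 13.323·2·9.81/((154.1/0.111)·2.226²) = 0.038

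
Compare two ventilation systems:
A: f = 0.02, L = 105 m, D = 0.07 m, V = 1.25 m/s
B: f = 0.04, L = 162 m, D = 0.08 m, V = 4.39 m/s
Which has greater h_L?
h_L(A) = 2.389 m, h_L(B) = 79.56 m. Answer: B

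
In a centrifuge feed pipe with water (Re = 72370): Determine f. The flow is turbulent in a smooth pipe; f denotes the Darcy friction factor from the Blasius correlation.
Formula: f = \frac{0.316}{Re^{0.25}}
f = 0.316/72370^0.25 = 0.01927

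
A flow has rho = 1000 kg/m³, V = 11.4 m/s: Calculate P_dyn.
Formula: P_{dyn} = \frac{1}{2} \rho V^2
P_dyn = 0.5·1000·11.4²/1000 = 64.98 kPa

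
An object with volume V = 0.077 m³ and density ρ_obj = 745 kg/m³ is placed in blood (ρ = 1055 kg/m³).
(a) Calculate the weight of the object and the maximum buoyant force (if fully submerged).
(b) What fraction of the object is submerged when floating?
(a) W=rho_obj*g*V=745*9.81*0.077=562.8 N; F_B(max)=rho*g*V=1055*9.81*0.077=796.9 N
(b) Floating fraction=rho_obj/rho=745/1055=0.706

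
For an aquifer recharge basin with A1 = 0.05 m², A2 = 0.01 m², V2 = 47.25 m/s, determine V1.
Formula: V_2 = \frac{A_1 V_1}{A_2}
Substituting knowns: 47.25 = 0.05·V1/0.01
Solving for V1: V1 = 47.25·0.01/0.05 = 9.45 m/s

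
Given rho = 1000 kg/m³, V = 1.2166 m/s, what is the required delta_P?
Formula: V = \sqrt{\frac{2 \Delta P}{\rho}}
Substituting knowns: 1.2166 = √(2·(delta_P·1000)/1000)
Solving for delta_P: delta_P = 1.2166²·1000/2/1000 = 0.7401 kPa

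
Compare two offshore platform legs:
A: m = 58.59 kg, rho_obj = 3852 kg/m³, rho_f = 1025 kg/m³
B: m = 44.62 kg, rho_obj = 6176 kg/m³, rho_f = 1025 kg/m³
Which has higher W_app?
W_app(A) = 421.8 N, W_app(B) = 365.1 N. Answer: A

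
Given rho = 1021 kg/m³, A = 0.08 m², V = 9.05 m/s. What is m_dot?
Formula: \dot{m} = \rho A V
m_dot = 1021·0.08·9.05 = 739.2 kg/s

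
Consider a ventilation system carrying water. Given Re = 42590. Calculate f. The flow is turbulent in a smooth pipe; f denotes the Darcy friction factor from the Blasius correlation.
Formula: f = \frac{0.316}{Re^{0.25}}
f = 0.316/42590^0.25 = 0.022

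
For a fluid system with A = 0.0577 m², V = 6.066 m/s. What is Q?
Formula: Q = A V
Q = 0.0577·6.066·1000 = 350 L/s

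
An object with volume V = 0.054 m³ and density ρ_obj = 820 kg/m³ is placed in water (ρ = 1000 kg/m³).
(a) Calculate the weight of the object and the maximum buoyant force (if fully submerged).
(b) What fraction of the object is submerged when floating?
(a) W=rho_obj*g*V=820*9.81*0.054=434.4 N; F_B(max)=rho*g*V=1000*9.81*0.054=529.7 N
(b) Floating fraction=rho_obj/rho=820/1000=0.820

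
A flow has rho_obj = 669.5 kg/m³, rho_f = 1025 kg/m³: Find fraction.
Formula: f_{sub} = \frac{\rho_{obj}}{\rho_f}
fraction = 669.5/1025 = 0.6532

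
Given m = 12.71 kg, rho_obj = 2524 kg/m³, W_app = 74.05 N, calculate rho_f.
Formula: W_{app} = mg\left(1 - \frac{\rho_f}{\rho_{obj}}\right)
Substituting knowns: 74.05 = 12.71·9.81·(1 − rho_f/2524)
Solving for rho_f: rho_f = 2524·(1 − 74.05/(12.71·9.81)) = 1025 kg/m³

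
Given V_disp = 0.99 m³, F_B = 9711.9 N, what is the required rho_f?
Formula: F_B = \rho_f g V_{disp}
Substituting knowns: 9711.9 = rho_f·9.81·0.99
Solving for rho_f: rho_f = 9711.9/(9.81·0.99) = 1000 kg/m³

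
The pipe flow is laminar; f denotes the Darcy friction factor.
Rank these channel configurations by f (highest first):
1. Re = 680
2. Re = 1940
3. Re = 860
Case 1: f = 0.09412
Case 2: f = 0.03299
Case 3: f = 0.07442
Ranking (highest first): 1, 3, 2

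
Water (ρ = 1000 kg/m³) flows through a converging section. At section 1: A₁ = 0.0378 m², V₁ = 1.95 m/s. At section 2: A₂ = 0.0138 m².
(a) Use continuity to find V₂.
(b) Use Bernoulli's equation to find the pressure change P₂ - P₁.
(a) Continuity: A₁V₁=A₂V₂ -> V₂=A₁V₁/A₂=0.0378*1.95/0.0138=5.34 m/s
(b) Bernoulli: P₂-P₁=0.5*rho*(V₁^2-V₂^2)/1000=0.5*1000*(1.95^2-5.34^2)/1000=-12.36 kPa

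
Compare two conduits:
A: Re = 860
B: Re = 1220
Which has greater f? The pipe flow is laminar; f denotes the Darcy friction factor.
f(A) = 0.07442, f(B) = 0.05246. Answer: A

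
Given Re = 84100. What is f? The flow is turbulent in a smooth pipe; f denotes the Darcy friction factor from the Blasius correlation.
Formula: f = \frac{0.316}{Re^{0.25}}
f = 0.316/84100^0.25 = 0.01856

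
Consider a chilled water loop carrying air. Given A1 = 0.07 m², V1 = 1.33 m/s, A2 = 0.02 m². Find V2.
Formula: V_2 = \frac{A_1 V_1}{A_2}
V2 = 0.07·1.33/0.02 = 4.655 m/s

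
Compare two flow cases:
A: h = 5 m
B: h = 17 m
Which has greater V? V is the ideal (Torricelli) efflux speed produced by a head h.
V(A) = 9.905 m/s, V(B) = 18.26 m/s. Answer: B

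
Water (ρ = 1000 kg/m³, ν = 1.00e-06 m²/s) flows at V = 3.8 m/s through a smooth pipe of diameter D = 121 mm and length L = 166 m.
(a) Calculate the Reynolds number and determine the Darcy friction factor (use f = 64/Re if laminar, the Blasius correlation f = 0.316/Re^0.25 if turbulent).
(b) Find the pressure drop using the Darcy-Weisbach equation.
(a) Re = V·D/ν = 3.8·0.121/1.00e-06 = 459800 → turbulent (Re > 4000); f = 0.316/Re^0.25 = 0.316/459800^0.25 = 0.012135 (Blasius is strictly valid for Re ≲ 1e5; used here as the smooth-pipe estimate the problem specifies)
(b) Darcy-Weisbach: ΔP = f·(L/D)·½ρV²/1000 = 0.012135·(166/0.121)·½·1000·3.8²/1000 = 120.2 kPa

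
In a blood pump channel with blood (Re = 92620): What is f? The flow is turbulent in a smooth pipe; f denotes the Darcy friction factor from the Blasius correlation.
Formula: f = \frac{0.316}{Re^{0.25}}
f = 0.316/92620^0.25 = 0.01811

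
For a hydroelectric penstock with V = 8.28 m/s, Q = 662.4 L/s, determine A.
Formula: Q = A V
Substituting knowns: 662.4 = A·8.28·1000
Solving for A: A = (662.4/1000)/8.28 = 0.08 m²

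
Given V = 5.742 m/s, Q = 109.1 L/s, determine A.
Formula: Q = A V
Substituting knowns: 109.1 = A·5.742·1000
Solving for A: A = (109.1/1000)/5.742 = 0.019 m²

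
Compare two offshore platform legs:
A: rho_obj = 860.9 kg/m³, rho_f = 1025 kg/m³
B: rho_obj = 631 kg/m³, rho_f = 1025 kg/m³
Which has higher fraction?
fraction(A) = 0.8399, fraction(B) = 0.6156. Answer: A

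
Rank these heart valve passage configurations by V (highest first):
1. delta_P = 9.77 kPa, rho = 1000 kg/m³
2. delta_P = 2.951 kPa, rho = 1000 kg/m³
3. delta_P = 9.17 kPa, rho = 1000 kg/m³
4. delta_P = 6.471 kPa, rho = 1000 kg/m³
Case 1: V = 4.42 m/s
Case 2: V = 2.429 m/s
Case 3: V = 4.283 m/s
Case 4: V = 3.597 m/s
Ranking (highest first): 1, 3, 4, 2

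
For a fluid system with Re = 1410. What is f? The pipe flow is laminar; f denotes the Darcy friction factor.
Formula: f = \frac{64}{Re}
f = 64/1410 = 0.04539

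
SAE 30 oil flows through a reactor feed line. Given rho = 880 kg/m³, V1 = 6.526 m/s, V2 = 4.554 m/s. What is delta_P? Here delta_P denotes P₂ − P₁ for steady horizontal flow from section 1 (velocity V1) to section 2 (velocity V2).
Formula: \Delta P = \frac{1}{2} \rho (V_1^2 - V_2^2)
delta_P = 0.5·880·(6.526² − 4.554²)/1000 = 9.614 kPa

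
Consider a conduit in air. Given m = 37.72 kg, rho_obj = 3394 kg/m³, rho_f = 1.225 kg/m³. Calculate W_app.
Formula: W_{app} = mg\left(1 - \frac{\rho_f}{\rho_{obj}}\right)
W_app = 37.72·9.81·(1 − 1.225/3394) = 369.9 N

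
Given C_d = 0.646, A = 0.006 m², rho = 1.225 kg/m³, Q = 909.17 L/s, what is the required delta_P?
Formula: Q = C_d A \sqrt{\frac{2 \Delta P}{\rho}}
Substituting knowns: 909.17 = 0.646·0.006·√(2·(delta_P·1000)/1.225)·1000
Solving for delta_P: delta_P = ((909.17/1000)/(0.646·0.006))²·1.225/2/1000 = 33.7 kPa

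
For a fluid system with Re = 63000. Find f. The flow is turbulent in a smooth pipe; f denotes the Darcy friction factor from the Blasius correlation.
Formula: f = \frac{0.316}{Re^{0.25}}
f = 0.316/63000^0.25 = 0.01995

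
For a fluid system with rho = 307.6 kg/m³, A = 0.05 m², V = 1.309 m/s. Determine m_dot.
Formula: \dot{m} = \rho A V
m_dot = 307.6·0.05·1.309 = 20.13 kg/s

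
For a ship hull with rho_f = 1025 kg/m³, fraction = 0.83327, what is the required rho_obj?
Formula: f_{sub} = \frac{\rho_{obj}}{\rho_f}
Substituting knowns: 0.83327 = rho_obj/1025
Solving for rho_obj: rho_obj = 0.83327·1025 = 854.1 kg/m³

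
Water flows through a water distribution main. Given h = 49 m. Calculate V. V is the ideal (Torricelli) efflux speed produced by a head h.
Formula: V = \sqrt{2 g h}
V = √(2·9.81·49) = 31.01 m/s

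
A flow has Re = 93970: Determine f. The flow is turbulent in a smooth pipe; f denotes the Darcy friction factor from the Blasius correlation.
Formula: f = \frac{0.316}{Re^{0.25}}
f = 0.316/93970^0.25 = 0.01805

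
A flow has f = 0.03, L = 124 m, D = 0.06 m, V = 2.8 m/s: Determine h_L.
Formula: h_L = f \frac{L}{D} \frac{V^2}{2g}
h_L = 0.03·(124/0.06)·2.8²/(2·9.81) = 24.77 m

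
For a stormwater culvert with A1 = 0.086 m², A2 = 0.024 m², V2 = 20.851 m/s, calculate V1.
Formula: V_2 = \frac{A_1 V_1}{A_2}
Substituting knowns: 20.851 = 0.086·V1/0.024
Solving for V1: V1 = 20.851·0.024/0.086 = 5.819 m/s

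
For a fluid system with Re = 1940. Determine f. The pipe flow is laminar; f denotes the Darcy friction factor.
Formula: f = \frac{64}{Re}
f = 64/1940 = 0.03299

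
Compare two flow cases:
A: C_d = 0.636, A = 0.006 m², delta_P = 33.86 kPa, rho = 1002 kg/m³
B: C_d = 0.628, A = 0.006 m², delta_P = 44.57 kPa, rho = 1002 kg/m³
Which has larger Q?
Q(A) = 31.37 L/s, Q(B) = 35.54 L/s. Answer: B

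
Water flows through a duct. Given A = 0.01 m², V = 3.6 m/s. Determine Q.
Formula: Q = A V
Q = 0.01·3.6·1000 = 36 L/s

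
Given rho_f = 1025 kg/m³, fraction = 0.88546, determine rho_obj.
Formula: f_{sub} = \frac{\rho_{obj}}{\rho_f}
Substituting knowns: 0.88546 = rho_obj/1025
Solving for rho_obj: rho_obj = 0.88546·1025 = 907.6 kg/m³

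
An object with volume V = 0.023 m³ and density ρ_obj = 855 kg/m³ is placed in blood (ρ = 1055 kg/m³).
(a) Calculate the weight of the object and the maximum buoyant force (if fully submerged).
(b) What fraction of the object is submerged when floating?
(a) W=rho_obj*g*V=855*9.81*0.023=192.9 N; F_B(max)=rho*g*V=1055*9.81*0.023=238.0 N
(b) Floating fraction=rho_obj/rho=855/1055=0.810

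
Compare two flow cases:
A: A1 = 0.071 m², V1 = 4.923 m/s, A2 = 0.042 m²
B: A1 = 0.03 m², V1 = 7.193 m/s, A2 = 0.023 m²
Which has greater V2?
V2(A) = 8.322 m/s, V2(B) = 9.382 m/s. Answer: B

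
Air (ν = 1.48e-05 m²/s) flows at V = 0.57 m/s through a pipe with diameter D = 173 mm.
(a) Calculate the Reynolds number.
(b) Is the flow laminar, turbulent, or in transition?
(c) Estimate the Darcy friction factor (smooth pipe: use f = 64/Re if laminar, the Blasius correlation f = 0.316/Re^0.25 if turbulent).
(a) Re = V·D/ν = 0.57·0.173/1.48e-05 = 6662.8
(b) Flow regime: turbulent (Re > 4000)
(c) Friction factor: f = 0.316/Re^0.25 = 0.316/6662.8^0.25 = 0.03498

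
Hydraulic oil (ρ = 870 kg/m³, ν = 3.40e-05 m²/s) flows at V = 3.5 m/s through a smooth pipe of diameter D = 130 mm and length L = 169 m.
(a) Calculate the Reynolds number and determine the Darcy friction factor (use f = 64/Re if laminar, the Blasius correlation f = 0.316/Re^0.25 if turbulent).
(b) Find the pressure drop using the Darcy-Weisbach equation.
(a) Re = V·D/ν = 3.5·0.13/3.40e-05 = 13382 → turbulent (Re > 4000); f = 0.316/Re^0.25 = 0.316/13382^0.25 = 0.02938
(b) Darcy-Weisbach: ΔP = f·(L/D)·½ρV²/1000 = 0.02938·(169/0.130)·½·870·3.5²/1000 = 203.5 kPa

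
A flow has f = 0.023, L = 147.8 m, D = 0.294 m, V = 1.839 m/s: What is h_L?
Formula: h_L = f \frac{L}{D} \frac{V^2}{2g}
h_L = 0.023·(147.8/0.294)·1.839²/(2·9.81) = 1.993 m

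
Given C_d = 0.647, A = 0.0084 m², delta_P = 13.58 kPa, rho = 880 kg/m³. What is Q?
Formula: Q = C_d A \sqrt{\frac{2 \Delta P}{\rho}}
Q = 0.647·0.0084·√(2·(13.58·1000)/880)·1000 = 30.19 L/s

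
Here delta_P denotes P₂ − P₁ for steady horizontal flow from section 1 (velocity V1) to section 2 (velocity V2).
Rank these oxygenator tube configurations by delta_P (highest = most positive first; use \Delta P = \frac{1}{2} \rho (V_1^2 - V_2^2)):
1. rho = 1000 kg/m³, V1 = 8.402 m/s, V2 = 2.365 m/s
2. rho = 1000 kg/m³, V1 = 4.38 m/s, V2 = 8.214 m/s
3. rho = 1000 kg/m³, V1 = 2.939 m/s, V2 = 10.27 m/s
Case 1: delta_P = 32.5 kPa
Case 2: delta_P = -24.14 kPa
Case 3: delta_P = -48.42 kPa
Ranking (highest first): 1, 2, 3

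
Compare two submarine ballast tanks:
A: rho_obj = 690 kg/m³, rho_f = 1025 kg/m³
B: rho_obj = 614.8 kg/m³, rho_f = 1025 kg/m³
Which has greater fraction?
fraction(A) = 0.6732, fraction(B) = 0.5998. Answer: A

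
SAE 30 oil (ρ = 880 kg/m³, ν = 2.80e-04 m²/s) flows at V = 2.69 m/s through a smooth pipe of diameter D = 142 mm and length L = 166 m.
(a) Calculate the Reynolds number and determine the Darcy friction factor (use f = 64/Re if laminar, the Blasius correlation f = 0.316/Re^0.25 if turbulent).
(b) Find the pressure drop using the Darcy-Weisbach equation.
(a) Re = V·D/ν = 2.69·0.142/2.80e-04 = 1364.2 → laminar (Re < 2300); f = 64/Re = 64/1364.2 = 0.046914
(b) Darcy-Weisbach: ΔP = f·(L/D)·½ρV²/1000 = 0.046914·(166/0.142)·½·880·2.69²/1000 = 174.6 kPa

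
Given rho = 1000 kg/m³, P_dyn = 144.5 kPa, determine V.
Formula: P_{dyn} = \frac{1}{2} \rho V^2
Substituting knowns: 144.5 = 0.5·1000·V²/1000
Solving for V: V = √(2·(144.5·1000)/1000) = 17 m/s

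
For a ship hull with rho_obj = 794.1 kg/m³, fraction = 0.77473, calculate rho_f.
Formula: f_{sub} = \frac{\rho_{obj}}{\rho_f}
Substituting knowns: 0.77473 = 794.1/rho_f
Solving for rho_f: rho_f = 794.1/0.77473 = 1025 kg/m³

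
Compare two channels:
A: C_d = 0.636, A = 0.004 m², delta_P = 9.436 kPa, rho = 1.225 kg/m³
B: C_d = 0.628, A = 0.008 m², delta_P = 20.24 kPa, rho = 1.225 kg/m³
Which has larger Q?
Q(A) = 315.8 L/s, Q(B) = 913.3 L/s. Answer: B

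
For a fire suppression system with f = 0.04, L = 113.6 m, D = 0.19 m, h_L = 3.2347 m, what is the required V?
Formula: h_L = f \frac{L}{D} \frac{V^2}{2g}
Substituting knowns: 3.2347 = 0.04·(113.6/0.19)·V²/(2·9.81)
Solving for V: V = √(3.2347·2·9.81/(0.04·(113.6/0.19))) = 1.629 m/s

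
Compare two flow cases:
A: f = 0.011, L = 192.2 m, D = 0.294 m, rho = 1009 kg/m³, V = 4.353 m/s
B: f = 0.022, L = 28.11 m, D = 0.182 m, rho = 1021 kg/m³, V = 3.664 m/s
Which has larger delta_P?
delta_P(A) = 68.74 kPa, delta_P(B) = 23.29 kPa. Answer: A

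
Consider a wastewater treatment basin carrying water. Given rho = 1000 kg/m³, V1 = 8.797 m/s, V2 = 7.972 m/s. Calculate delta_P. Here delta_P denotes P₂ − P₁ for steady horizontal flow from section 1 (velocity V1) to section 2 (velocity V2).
Formula: \Delta P = \frac{1}{2} \rho (V_1^2 - V_2^2)
delta_P = 0.5·1000·(8.797² − 7.972²)/1000 = 6.917 kPa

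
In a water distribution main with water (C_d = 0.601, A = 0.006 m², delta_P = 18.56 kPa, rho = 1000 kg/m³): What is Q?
Formula: Q = C_d A \sqrt{\frac{2 \Delta P}{\rho}}
Q = 0.601·0.006·√(2·(18.56·1000)/1000)·1000 = 21.97 L/s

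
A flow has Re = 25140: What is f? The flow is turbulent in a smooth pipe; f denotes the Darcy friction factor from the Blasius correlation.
Formula: f = \frac{0.316}{Re^{0.25}}
f = 0.316/25140^0.25 = 0.0251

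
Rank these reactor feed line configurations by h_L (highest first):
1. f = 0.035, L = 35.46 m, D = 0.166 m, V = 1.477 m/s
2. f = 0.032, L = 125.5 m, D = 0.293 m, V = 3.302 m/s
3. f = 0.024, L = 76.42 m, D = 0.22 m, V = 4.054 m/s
Case 1: h_L = 0.8313 m
Case 2: h_L = 7.617 m
Case 3: h_L = 6.983 m
Ranking (highest first): 2, 3, 1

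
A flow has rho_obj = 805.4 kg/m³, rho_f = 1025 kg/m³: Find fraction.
Formula: f_{sub} = \frac{\rho_{obj}}{\rho_f}
fraction = 805.4/1025 = 0.7858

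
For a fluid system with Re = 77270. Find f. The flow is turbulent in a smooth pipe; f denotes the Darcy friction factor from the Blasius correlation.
Formula: f = \frac{0.316}{Re^{0.25}}
f = 0.316/77270^0.25 = 0.01895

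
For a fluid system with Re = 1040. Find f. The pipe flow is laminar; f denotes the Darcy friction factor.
Formula: f = \frac{64}{Re}
f = 64/1040 = 0.06154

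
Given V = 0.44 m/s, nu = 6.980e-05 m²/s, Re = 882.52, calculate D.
Formula: Re = \frac{V D}{\nu}
Substituting knowns: 882.52 = 0.44·D/6.980e-05
Solving for D: D = 882.52·6.980e-05/0.44 = 0.14 m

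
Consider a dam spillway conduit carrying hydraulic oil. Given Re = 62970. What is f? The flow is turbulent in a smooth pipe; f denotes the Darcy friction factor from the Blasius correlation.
Formula: f = \frac{0.316}{Re^{0.25}}
f = 0.316/62970^0.25 = 0.01995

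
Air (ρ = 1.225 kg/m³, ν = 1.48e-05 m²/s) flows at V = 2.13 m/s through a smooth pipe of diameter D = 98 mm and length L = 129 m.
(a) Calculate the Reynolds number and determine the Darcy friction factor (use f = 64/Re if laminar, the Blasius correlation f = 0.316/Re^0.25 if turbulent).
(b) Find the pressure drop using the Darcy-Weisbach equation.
(a) Re = V·D/ν = 2.13·0.098/1.48e-05 = 14104 → turbulent (Re > 4000); f = 0.316/Re^0.25 = 0.316/14104^0.25 = 0.028997
(b) Darcy-Weisbach: ΔP = f·(L/D)·½ρV²/1000 = 0.028997·(129/0.098)·½·1.225·2.13²/1000 = 0.1061 kPa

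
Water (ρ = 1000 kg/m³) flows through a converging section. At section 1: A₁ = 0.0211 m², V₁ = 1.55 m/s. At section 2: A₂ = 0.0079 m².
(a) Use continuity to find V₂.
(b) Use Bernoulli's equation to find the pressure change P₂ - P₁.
(a) Continuity: A₁V₁=A₂V₂ -> V₂=A₁V₁/A₂=0.0211*1.55/0.0079=4.14 m/s
(b) Bernoulli: P₂-P₁=0.5*rho*(V₁^2-V₂^2)/1000=0.5*1000*(1.55^2-4.14^2)/1000=-7.369 kPa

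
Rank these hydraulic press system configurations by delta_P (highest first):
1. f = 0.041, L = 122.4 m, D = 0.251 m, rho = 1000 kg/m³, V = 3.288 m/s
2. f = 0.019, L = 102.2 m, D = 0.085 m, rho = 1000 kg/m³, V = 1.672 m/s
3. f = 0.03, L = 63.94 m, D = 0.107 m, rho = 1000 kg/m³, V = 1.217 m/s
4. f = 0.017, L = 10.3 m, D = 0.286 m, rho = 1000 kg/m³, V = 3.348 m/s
Case 1: delta_P = 108.1 kPa
Case 2: delta_P = 31.93 kPa
Case 3: delta_P = 13.28 kPa
Case 4: delta_P = 3.431 kPa
Ranking (highest first): 1, 2, 3, 4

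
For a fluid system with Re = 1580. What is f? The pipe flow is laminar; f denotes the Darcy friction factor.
Formula: f = \frac{64}{Re}
f = 64/1580 = 0.04051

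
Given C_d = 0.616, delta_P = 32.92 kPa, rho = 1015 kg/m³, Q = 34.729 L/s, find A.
Formula: Q = C_d A \sqrt{\frac{2 \Delta P}{\rho}}
Substituting knowns: 34.729 = 0.616·A·√(2·(32.92·1000)/1015)·1000
Solving for A: A = (34.729/1000)/(0.616·√(2·(32.92·1000)/1015)) = 0.007 m²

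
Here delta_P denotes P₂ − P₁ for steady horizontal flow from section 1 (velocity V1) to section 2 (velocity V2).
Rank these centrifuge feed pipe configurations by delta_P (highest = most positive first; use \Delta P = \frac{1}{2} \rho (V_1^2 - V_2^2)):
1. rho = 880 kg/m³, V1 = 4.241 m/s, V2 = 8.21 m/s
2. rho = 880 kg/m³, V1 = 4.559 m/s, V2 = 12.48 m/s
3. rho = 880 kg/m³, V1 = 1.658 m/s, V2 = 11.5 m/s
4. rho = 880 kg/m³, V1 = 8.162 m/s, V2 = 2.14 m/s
Case 1: delta_P = -21.74 kPa
Case 2: delta_P = -59.39 kPa
Case 3: delta_P = -56.98 kPa
Case 4: delta_P = 27.3 kPa
Ranking (highest first): 4, 1, 3, 2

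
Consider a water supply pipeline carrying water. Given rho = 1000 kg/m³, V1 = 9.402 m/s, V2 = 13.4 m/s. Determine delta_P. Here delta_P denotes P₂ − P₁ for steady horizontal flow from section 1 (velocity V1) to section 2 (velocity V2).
Formula: \Delta P = \frac{1}{2} \rho (V_1^2 - V_2^2)
delta_P = 0.5·1000·(9.402² − 13.4²)/1000 = -45.58 kPa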